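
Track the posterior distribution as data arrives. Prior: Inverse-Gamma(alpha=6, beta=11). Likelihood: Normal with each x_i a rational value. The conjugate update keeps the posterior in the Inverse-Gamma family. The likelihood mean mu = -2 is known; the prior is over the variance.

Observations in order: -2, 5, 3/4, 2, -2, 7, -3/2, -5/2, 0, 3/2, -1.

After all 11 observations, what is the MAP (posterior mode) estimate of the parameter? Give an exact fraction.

obs 1: x=-2 → posterior Inverse-Gamma(13/2, 11)
obs 2: x=5 → posterior Inverse-Gamma(7, 71/2)
obs 3: x=3/4 → posterior Inverse-Gamma(15/2, 1257/32)
obs 4: x=2 → posterior Inverse-Gamma(8, 1513/32)
obs 5: x=-2 → posterior Inverse-Gamma(17/2, 1513/32)
obs 6: x=7 → posterior Inverse-Gamma(9, 2809/32)
obs 7: x=-3/2 → posterior Inverse-Gamma(19/2, 2813/32)
obs 8: x=-5/2 → posterior Inverse-Gamma(10, 2817/32)
obs 9: x=0 → posterior Inverse-Gamma(21/2, 2881/32)
obs 10: x=3/2 → posterior Inverse-Gamma(11, 3077/32)
obs 11: x=-1 → posterior Inverse-Gamma(23/2, 3093/32)

3093/400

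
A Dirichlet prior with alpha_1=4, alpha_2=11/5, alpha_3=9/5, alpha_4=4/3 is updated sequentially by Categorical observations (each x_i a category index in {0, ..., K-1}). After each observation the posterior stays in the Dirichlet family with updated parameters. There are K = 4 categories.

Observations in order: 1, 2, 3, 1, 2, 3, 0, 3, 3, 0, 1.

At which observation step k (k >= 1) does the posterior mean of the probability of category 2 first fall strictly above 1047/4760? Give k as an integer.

k = 2

obs 1: x=1 → posterior Dirichlet(4, 16/5, 9/5, 4/3)
obs 2: x=2 → posterior Dirichlet(4, 16/5, 14/5, 4/3)
obs 3: x=3 → posterior Dirichlet(4, 16/5, 14/5, 7/3)
obs 4: x=1 → posterior Dirichlet(4, 21/5, 14/5, 7/3)
obs 5: x=2 → posterior Dirichlet(4, 21/5, 19/5, 7/3)
obs 6: x=3 → posterior Dirichlet(4, 21/5, 19/5, 10/3)
obs 7: x=0 → posterior Dirichlet(5, 21/5, 19/5, 10/3)
obs 8: x=3 → posterior Dirichlet(5, 21/5, 19/5, 13/3)
obs 9: x=3 → posterior Dirichlet(5, 21/5, 19/5, 16/3)
obs 10: x=0 → posterior Dirichlet(6, 21/5, 19/5, 16/3)
obs 11: x=1 → posterior Dirichlet(6, 26/5, 19/5, 16/3)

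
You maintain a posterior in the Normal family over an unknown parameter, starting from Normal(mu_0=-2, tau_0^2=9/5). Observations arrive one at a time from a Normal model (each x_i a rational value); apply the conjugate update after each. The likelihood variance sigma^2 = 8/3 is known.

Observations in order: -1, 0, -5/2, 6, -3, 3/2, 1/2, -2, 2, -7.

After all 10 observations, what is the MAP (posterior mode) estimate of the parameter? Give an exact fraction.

obs 1: x=-1 → posterior Normal(-107/67, 72/67)
obs 2: x=0 → posterior Normal(-107/94, 36/47)
obs 3: x=-5/2 → posterior Normal(-349/242, 72/121)
obs 4: x=6 → posterior Normal(-25/296, 18/37)
obs 5: x=-3 → posterior Normal(-187/350, 72/175)
obs 6: x=3/2 → posterior Normal(-53/202, 36/101)
obs 7: x=1/2 → posterior Normal(-79/458, 72/229)
obs 8: x=-2 → posterior Normal(-187/512, 9/32)
obs 9: x=2 → posterior Normal(-79/566, 72/283)
obs 10: x=-7 → posterior Normal(-457/620, 36/155)

-457/620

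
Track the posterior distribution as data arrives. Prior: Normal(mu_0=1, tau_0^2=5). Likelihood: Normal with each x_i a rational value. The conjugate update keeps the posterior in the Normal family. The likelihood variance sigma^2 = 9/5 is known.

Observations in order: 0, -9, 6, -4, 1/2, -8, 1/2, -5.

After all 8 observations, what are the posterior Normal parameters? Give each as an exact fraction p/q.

mu_0=-466/209, tau_0^2=45/209

obs 1: x=0 → posterior Normal(9/34, 45/34)
obs 2: x=-9 → posterior Normal(-216/59, 45/59)
obs 3: x=6 → posterior Normal(-11/14, 15/28)
obs 4: x=-4 → posterior Normal(-166/109, 45/109)
obs 5: x=1/2 → posterior Normal(-307/268, 45/134)
obs 6: x=-8 → posterior Normal(-707/318, 15/53)
obs 7: x=1/2 → posterior Normal(-341/184, 45/184)
obs 8: x=-5 → posterior Normal(-466/209, 45/209)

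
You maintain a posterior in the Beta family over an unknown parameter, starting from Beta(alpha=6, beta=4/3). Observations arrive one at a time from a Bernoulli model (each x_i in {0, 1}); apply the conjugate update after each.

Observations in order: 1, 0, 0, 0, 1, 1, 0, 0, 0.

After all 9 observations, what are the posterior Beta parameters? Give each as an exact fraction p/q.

obs 1: x=1 → posterior Beta(7, 4/3)
obs 2: x=0 → posterior Beta(7, 7/3)
obs 3: x=0 → posterior Beta(7, 10/3)
obs 4: x=0 → posterior Beta(7, 13/3)
obs 5: x=1 → posterior Beta(8, 13/3)
obs 6: x=1 → posterior Beta(9, 13/3)
obs 7: x=0 → posterior Beta(9, 16/3)
obs 8: x=0 → posterior Beta(9, 19/3)
obs 9: x=0 → posterior Beta(9, 22/3)

alpha=9, beta=22/3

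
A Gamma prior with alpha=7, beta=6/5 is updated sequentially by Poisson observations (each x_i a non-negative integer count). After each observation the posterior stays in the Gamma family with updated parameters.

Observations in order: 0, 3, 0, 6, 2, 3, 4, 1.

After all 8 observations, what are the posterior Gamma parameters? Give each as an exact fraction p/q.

obs 1: x=0 → posterior Gamma(7, 11/5)
obs 2: x=3 → posterior Gamma(10, 16/5)
obs 3: x=0 → posterior Gamma(10, 21/5)
obs 4: x=6 → posterior Gamma(16, 26/5)
obs 5: x=2 → posterior Gamma(18, 31/5)
obs 6: x=3 → posterior Gamma(21, 36/5)
obs 7: x=4 → posterior Gamma(25, 41/5)
obs 8: x=1 → posterior Gamma(26, 46/5)

alpha=26, beta=46/5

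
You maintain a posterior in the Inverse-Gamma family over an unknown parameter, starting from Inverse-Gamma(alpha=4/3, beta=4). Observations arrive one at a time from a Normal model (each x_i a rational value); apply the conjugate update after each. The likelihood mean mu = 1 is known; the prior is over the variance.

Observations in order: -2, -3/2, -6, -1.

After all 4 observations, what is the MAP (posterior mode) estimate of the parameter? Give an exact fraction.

obs 1: x=-2 → posterior Inverse-Gamma(11/6, 17/2)
obs 2: x=-3/2 → posterior Inverse-Gamma(7/3, 93/8)
obs 3: x=-6 → posterior Inverse-Gamma(17/6, 289/8)
obs 4: x=-1 → posterior Inverse-Gamma(10/3, 305/8)

915/104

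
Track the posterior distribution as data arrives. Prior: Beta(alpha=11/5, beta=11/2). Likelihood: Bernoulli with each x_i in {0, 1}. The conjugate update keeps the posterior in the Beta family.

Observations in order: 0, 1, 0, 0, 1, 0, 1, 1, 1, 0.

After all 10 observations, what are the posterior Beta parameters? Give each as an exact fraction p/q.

alpha=36/5, beta=21/2

obs 1: x=0 → posterior Beta(11/5, 13/2)
obs 2: x=1 → posterior Beta(16/5, 13/2)
obs 3: x=0 → posterior Beta(16/5, 15/2)
obs 4: x=0 → posterior Beta(16/5, 17/2)
obs 5: x=1 → posterior Beta(21/5, 17/2)
obs 6: x=0 → posterior Beta(21/5, 19/2)
obs 7: x=1 → posterior Beta(26/5, 19/2)
obs 8: x=1 → posterior Beta(31/5, 19/2)
obs 9: x=1 → posterior Beta(36/5, 19/2)
obs 10: x=0 → posterior Beta(36/5, 21/2)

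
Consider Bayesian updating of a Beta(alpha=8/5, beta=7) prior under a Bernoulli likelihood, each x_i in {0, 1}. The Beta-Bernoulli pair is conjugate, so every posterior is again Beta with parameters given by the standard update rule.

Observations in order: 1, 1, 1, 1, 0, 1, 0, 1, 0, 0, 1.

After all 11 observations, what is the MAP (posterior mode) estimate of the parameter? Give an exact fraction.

obs 1: x=1 → posterior Beta(13/5, 7)
obs 2: x=1 → posterior Beta(18/5, 7)
obs 3: x=1 → posterior Beta(23/5, 7)
obs 4: x=1 → posterior Beta(28/5, 7)
obs 5: x=0 → posterior Beta(28/5, 8)
obs 6: x=1 → posterior Beta(33/5, 8)
obs 7: x=0 → posterior Beta(33/5, 9)
obs 8: x=1 → posterior Beta(38/5, 9)
obs 9: x=0 → posterior Beta(38/5, 10)
obs 10: x=0 → posterior Beta(38/5, 11)
obs 11: x=1 → posterior Beta(43/5, 11)

19/44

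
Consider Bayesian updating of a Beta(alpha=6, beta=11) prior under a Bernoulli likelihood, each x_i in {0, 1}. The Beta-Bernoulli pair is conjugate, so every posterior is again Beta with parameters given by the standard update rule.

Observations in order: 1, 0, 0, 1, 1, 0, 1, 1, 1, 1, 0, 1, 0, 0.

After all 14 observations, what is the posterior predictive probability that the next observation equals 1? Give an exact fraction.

obs 1: x=1 → posterior Beta(7, 11)
obs 2: x=0 → posterior Beta(7, 12)
obs 3: x=0 → posterior Beta(7, 13)
obs 4: x=1 → posterior Beta(8, 13)
obs 5: x=1 → posterior Beta(9, 13)
obs 6: x=0 → posterior Beta(9, 14)
obs 7: x=1 → posterior Beta(10, 14)
obs 8: x=1 → posterior Beta(11, 14)
obs 9: x=1 → posterior Beta(12, 14)
obs 10: x=1 → posterior Beta(13, 14)
obs 11: x=0 → posterior Beta(13, 15)
obs 12: x=1 → posterior Beta(14, 15)
obs 13: x=0 → posterior Beta(14, 16)
obs 14: x=0 → posterior Beta(14, 17)

14/31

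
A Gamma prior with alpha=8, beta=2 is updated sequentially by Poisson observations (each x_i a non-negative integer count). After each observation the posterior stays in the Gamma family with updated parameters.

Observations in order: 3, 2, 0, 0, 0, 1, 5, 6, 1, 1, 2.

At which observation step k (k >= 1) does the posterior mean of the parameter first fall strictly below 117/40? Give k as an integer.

k = 3

obs 1: x=3 → posterior Gamma(11, 3)
obs 2: x=2 → posterior Gamma(13, 4)
obs 3: x=0 → posterior Gamma(13, 5)
obs 4: x=0 → posterior Gamma(13, 6)
obs 5: x=0 → posterior Gamma(13, 7)
obs 6: x=1 → posterior Gamma(14, 8)
obs 7: x=5 → posterior Gamma(19, 9)
obs 8: x=6 → posterior Gamma(25, 10)
obs 9: x=1 → posterior Gamma(26, 11)
obs 10: x=1 → posterior Gamma(27, 12)
obs 11: x=2 → posterior Gamma(29, 13)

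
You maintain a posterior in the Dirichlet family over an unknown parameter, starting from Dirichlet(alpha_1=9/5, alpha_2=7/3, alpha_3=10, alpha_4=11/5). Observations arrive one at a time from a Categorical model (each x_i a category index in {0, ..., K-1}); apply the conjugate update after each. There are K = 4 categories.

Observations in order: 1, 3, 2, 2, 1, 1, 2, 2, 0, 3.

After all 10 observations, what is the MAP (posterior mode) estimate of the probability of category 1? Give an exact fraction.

obs 1: x=1 → posterior Dirichlet(9/5, 10/3, 10, 11/5)
obs 2: x=3 → posterior Dirichlet(9/5, 10/3, 10, 16/5)
obs 3: x=2 → posterior Dirichlet(9/5, 10/3, 11, 16/5)
obs 4: x=2 → posterior Dirichlet(9/5, 10/3, 12, 16/5)
obs 5: x=1 → posterior Dirichlet(9/5, 13/3, 12, 16/5)
obs 6: x=1 → posterior Dirichlet(9/5, 16/3, 12, 16/5)
obs 7: x=2 → posterior Dirichlet(9/5, 16/3, 13, 16/5)
obs 8: x=2 → posterior Dirichlet(9/5, 16/3, 14, 16/5)
obs 9: x=0 → posterior Dirichlet(14/5, 16/3, 14, 16/5)
obs 10: x=3 → posterior Dirichlet(14/5, 16/3, 14, 21/5)

13/67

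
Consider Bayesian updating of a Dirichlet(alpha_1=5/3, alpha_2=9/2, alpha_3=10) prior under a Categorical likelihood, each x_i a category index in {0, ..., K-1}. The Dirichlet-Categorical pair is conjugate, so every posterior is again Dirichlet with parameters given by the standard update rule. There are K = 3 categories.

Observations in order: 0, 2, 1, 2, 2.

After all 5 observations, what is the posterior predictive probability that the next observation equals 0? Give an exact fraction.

obs 1: x=0 → posterior Dirichlet(8/3, 9/2, 10)
obs 2: x=2 → posterior Dirichlet(8/3, 9/2, 11)
obs 3: x=1 → posterior Dirichlet(8/3, 11/2, 11)
obs 4: x=2 → posterior Dirichlet(8/3, 11/2, 12)
obs 5: x=2 → posterior Dirichlet(8/3, 11/2, 13)

16/127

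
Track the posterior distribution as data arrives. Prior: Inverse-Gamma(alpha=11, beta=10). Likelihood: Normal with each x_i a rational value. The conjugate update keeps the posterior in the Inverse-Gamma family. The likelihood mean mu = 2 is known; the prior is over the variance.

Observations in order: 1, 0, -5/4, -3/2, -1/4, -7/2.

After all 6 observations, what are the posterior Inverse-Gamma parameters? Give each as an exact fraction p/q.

alpha=14, beta=665/16

obs 1: x=1 → posterior Inverse-Gamma(23/2, 21/2)
obs 2: x=0 → posterior Inverse-Gamma(12, 25/2)
obs 3: x=-5/4 → posterior Inverse-Gamma(25/2, 569/32)
obs 4: x=-3/2 → posterior Inverse-Gamma(13, 765/32)
obs 5: x=-1/4 → posterior Inverse-Gamma(27/2, 423/16)
obs 6: x=-7/2 → posterior Inverse-Gamma(14, 665/16)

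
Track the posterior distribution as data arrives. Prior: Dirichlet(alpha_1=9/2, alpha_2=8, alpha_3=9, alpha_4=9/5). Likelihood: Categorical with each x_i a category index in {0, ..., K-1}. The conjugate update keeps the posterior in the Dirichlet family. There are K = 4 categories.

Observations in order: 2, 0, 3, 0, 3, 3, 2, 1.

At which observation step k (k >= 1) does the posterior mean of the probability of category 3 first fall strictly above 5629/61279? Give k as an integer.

k = 3

obs 1: x=2 → posterior Dirichlet(9/2, 8, 10, 9/5)
obs 2: x=0 → posterior Dirichlet(11/2, 8, 10, 9/5)
obs 3: x=3 → posterior Dirichlet(11/2, 8, 10, 14/5)
obs 4: x=0 → posterior Dirichlet(13/2, 8, 10, 14/5)
obs 5: x=3 → posterior Dirichlet(13/2, 8, 10, 19/5)
obs 6: x=3 → posterior Dirichlet(13/2, 8, 10, 24/5)
obs 7: x=2 → posterior Dirichlet(13/2, 8, 11, 24/5)
obs 8: x=1 → posterior Dirichlet(13/2, 9, 11, 24/5)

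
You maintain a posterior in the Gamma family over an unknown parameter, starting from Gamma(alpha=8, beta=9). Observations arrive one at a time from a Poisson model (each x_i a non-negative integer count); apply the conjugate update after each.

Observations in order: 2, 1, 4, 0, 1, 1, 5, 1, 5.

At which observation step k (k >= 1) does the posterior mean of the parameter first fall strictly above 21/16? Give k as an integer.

k = 7

obs 1: x=2 → posterior Gamma(10, 10)
obs 2: x=1 → posterior Gamma(11, 11)
obs 3: x=4 → posterior Gamma(15, 12)
obs 4: x=0 → posterior Gamma(15, 13)
obs 5: x=1 → posterior Gamma(16, 14)
obs 6: x=1 → posterior Gamma(17, 15)
obs 7: x=5 → posterior Gamma(22, 16)
obs 8: x=1 → posterior Gamma(23, 17)
obs 9: x=5 → posterior Gamma(28, 18)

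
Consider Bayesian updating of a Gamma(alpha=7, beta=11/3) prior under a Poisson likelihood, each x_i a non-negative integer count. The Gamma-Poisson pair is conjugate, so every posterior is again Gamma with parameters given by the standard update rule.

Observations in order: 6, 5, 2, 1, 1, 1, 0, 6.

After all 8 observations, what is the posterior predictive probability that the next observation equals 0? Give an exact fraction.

obs 1: x=6 → posterior Gamma(13, 14/3)
obs 2: x=5 → posterior Gamma(18, 17/3)
obs 3: x=2 → posterior Gamma(20, 20/3)
obs 4: x=1 → posterior Gamma(21, 23/3)
obs 5: x=1 → posterior Gamma(22, 26/3)
obs 6: x=1 → posterior Gamma(23, 29/3)
obs 7: x=0 → posterior Gamma(23, 32/3)
obs 8: x=6 → posterior Gamma(29, 35/3)

599754183704625764272661320865154266357421875/6512148596632774597027306167797110812597813248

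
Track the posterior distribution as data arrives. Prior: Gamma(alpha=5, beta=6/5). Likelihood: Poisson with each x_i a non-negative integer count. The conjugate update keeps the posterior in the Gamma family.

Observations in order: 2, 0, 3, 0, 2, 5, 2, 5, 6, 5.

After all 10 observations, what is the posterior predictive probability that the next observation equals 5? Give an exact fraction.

obs 1: x=2 → posterior Gamma(7, 11/5)
obs 2: x=0 → posterior Gamma(7, 16/5)
obs 3: x=3 → posterior Gamma(10, 21/5)
obs 4: x=0 → posterior Gamma(10, 26/5)
obs 5: x=2 → posterior Gamma(12, 31/5)
obs 6: x=5 → posterior Gamma(17, 36/5)
obs 7: x=2 → posterior Gamma(19, 41/5)
obs 8: x=5 → posterior Gamma(24, 46/5)
obs 9: x=6 → posterior Gamma(30, 51/5)
obs 10: x=5 → posterior Gamma(35, 56/5)

27648412078640923776621648740194233360900141500645960480852646297600000/258936575725713381876605656162686020810913039245684608619946288452090401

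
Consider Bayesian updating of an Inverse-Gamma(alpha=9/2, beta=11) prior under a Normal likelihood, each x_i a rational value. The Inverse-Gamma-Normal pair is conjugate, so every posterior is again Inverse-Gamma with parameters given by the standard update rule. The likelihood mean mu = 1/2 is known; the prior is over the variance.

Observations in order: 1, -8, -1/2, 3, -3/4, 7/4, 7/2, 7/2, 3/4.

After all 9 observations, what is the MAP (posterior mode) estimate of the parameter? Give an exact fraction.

obs 1: x=1 → posterior Inverse-Gamma(5, 89/8)
obs 2: x=-8 → posterior Inverse-Gamma(11/2, 189/4)
obs 3: x=-1/2 → posterior Inverse-Gamma(6, 191/4)
obs 4: x=3 → posterior Inverse-Gamma(13/2, 407/8)
obs 5: x=-3/4 → posterior Inverse-Gamma(7, 1653/32)
obs 6: x=7/4 → posterior Inverse-Gamma(15/2, 839/16)
obs 7: x=7/2 → posterior Inverse-Gamma(8, 911/16)
obs 8: x=7/2 → posterior Inverse-Gamma(17/2, 983/16)
obs 9: x=3/4 → posterior Inverse-Gamma(9, 1967/32)

1967/320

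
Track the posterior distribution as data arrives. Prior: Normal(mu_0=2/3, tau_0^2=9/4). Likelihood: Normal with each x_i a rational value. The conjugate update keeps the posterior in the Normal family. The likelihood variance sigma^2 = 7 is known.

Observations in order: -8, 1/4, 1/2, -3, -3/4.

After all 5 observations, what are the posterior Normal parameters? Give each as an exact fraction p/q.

mu_0=-241/219, tau_0^2=63/73

obs 1: x=-8 → posterior Normal(-160/111, 63/37)
obs 2: x=1/4 → posterior Normal(-613/552, 63/46)
obs 3: x=1/2 → posterior Normal(-559/660, 63/55)
obs 4: x=-3 → posterior Normal(-883/768, 63/64)
obs 5: x=-3/4 → posterior Normal(-241/219, 63/73)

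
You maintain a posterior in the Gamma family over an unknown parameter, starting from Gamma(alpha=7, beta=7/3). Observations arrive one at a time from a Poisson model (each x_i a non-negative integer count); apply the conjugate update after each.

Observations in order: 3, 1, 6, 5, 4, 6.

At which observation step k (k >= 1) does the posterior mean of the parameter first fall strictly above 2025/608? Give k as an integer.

obs 1: x=3 → posterior Gamma(10, 10/3)
obs 2: x=1 → posterior Gamma(11, 13/3)
obs 3: x=6 → posterior Gamma(17, 16/3)
obs 4: x=5 → posterior Gamma(22, 19/3)
obs 5: x=4 → posterior Gamma(26, 22/3)
obs 6: x=6 → posterior Gamma(32, 25/3)

k = 4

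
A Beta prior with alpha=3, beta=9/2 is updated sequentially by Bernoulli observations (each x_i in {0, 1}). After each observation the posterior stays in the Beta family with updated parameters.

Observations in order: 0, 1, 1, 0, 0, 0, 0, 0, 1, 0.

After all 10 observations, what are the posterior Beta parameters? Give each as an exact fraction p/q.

alpha=6, beta=23/2

obs 1: x=0 → posterior Beta(3, 11/2)
obs 2: x=1 → posterior Beta(4, 11/2)
obs 3: x=1 → posterior Beta(5, 11/2)
obs 4: x=0 → posterior Beta(5, 13/2)
obs 5: x=0 → posterior Beta(5, 15/2)
obs 6: x=0 → posterior Beta(5, 17/2)
obs 7: x=0 → posterior Beta(5, 19/2)
obs 8: x=0 → posterior Beta(5, 21/2)
obs 9: x=1 → posterior Beta(6, 21/2)
obs 10: x=0 → posterior Beta(6, 23/2)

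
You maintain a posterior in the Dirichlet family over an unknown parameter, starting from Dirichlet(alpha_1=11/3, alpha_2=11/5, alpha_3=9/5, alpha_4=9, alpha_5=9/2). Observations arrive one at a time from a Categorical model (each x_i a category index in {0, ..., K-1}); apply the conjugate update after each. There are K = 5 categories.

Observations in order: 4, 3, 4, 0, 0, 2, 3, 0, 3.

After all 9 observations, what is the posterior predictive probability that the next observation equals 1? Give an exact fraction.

66/905

obs 1: x=4 → posterior Dirichlet(11/3, 11/5, 9/5, 9, 11/2)
obs 2: x=3 → posterior Dirichlet(11/3, 11/5, 9/5, 10, 11/2)
obs 3: x=4 → posterior Dirichlet(11/3, 11/5, 9/5, 10, 13/2)
obs 4: x=0 → posterior Dirichlet(14/3, 11/5, 9/5, 10, 13/2)
obs 5: x=0 → posterior Dirichlet(17/3, 11/5, 9/5, 10, 13/2)
obs 6: x=2 → posterior Dirichlet(17/3, 11/5, 14/5, 10, 13/2)
obs 7: x=3 → posterior Dirichlet(17/3, 11/5, 14/5, 11, 13/2)
obs 8: x=0 → posterior Dirichlet(20/3, 11/5, 14/5, 11, 13/2)
obs 9: x=3 → posterior Dirichlet(20/3, 11/5, 14/5, 12, 13/2)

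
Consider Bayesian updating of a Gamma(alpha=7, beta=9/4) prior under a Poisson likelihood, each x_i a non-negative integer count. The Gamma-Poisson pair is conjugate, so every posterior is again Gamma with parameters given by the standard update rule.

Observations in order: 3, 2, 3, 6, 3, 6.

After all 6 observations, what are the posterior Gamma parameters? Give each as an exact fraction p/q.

obs 1: x=3 → posterior Gamma(10, 13/4)
obs 2: x=2 → posterior Gamma(12, 17/4)
obs 3: x=3 → posterior Gamma(15, 21/4)
obs 4: x=6 → posterior Gamma(21, 25/4)
obs 5: x=3 → posterior Gamma(24, 29/4)
obs 6: x=6 → posterior Gamma(30, 33/4)

alpha=30, beta=33/4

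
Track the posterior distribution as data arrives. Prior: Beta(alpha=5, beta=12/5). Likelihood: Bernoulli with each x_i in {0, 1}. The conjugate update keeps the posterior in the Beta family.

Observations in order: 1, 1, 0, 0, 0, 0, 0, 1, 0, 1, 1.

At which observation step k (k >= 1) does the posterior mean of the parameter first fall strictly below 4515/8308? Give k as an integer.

obs 1: x=1 → posterior Beta(6, 12/5)
obs 2: x=1 → posterior Beta(7, 12/5)
obs 3: x=0 → posterior Beta(7, 17/5)
obs 4: x=0 → posterior Beta(7, 22/5)
obs 5: x=0 → posterior Beta(7, 27/5)
obs 6: x=0 → posterior Beta(7, 32/5)
obs 7: x=0 → posterior Beta(7, 37/5)
obs 8: x=1 → posterior Beta(8, 37/5)
obs 9: x=0 → posterior Beta(8, 42/5)
obs 10: x=1 → posterior Beta(9, 42/5)
obs 11: x=1 → posterior Beta(10, 42/5)

k = 6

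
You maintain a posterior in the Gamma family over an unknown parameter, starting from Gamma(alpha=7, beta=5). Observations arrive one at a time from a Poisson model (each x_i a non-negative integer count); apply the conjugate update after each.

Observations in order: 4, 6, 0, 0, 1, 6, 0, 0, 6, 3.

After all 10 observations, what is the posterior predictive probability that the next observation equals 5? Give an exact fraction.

obs 1: x=4 → posterior Gamma(11, 6)
obs 2: x=6 → posterior Gamma(17, 7)
obs 3: x=0 → posterior Gamma(17, 8)
obs 4: x=0 → posterior Gamma(17, 9)
obs 5: x=1 → posterior Gamma(18, 10)
obs 6: x=6 → posterior Gamma(24, 11)
obs 7: x=0 → posterior Gamma(24, 12)
obs 8: x=0 → posterior Gamma(24, 13)
obs 9: x=6 → posterior Gamma(30, 14)
obs 10: x=3 → posterior Gamma(33, 15)

282095026199223102202056907117366790771484375/5708990770823839524233143877797980545530986496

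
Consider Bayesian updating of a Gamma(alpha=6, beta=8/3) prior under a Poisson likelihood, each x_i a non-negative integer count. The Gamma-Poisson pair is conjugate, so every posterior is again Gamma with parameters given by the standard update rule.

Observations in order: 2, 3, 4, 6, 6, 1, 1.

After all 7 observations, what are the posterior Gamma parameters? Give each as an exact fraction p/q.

obs 1: x=2 → posterior Gamma(8, 11/3)
obs 2: x=3 → posterior Gamma(11, 14/3)
obs 3: x=4 → posterior Gamma(15, 17/3)
obs 4: x=6 → posterior Gamma(21, 20/3)
obs 5: x=6 → posterior Gamma(27, 23/3)
obs 6: x=1 → posterior Gamma(28, 26/3)
obs 7: x=1 → posterior Gamma(29, 29/3)

alpha=29, beta=29/3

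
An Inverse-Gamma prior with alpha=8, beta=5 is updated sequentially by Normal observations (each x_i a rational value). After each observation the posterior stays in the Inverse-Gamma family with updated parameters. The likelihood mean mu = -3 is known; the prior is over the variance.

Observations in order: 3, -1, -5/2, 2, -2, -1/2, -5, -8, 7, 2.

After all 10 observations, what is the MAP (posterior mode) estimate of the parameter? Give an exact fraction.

obs 1: x=3 → posterior Inverse-Gamma(17/2, 23)
obs 2: x=-1 → posterior Inverse-Gamma(9, 25)
obs 3: x=-5/2 → posterior Inverse-Gamma(19/2, 201/8)
obs 4: x=2 → posterior Inverse-Gamma(10, 301/8)
obs 5: x=-2 → posterior Inverse-Gamma(21/2, 305/8)
obs 6: x=-1/2 → posterior Inverse-Gamma(11, 165/4)
obs 7: x=-5 → posterior Inverse-Gamma(23/2, 173/4)
obs 8: x=-8 → posterior Inverse-Gamma(12, 223/4)
obs 9: x=7 → posterior Inverse-Gamma(25/2, 423/4)
obs 10: x=2 → posterior Inverse-Gamma(13, 473/4)

473/56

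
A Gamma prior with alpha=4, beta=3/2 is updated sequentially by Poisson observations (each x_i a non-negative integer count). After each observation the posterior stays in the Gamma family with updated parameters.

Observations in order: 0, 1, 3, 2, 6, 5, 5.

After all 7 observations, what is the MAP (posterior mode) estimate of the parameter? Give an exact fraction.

obs 1: x=0 → posterior Gamma(4, 5/2)
obs 2: x=1 → posterior Gamma(5, 7/2)
obs 3: x=3 → posterior Gamma(8, 9/2)
obs 4: x=2 → posterior Gamma(10, 11/2)
obs 5: x=6 → posterior Gamma(16, 13/2)
obs 6: x=5 → posterior Gamma(21, 15/2)
obs 7: x=5 → posterior Gamma(26, 17/2)

50/17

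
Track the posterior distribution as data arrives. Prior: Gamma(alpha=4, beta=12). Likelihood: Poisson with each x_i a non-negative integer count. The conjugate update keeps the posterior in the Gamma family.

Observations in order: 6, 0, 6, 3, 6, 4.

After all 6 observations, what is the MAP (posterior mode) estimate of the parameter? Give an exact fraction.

obs 1: x=6 → posterior Gamma(10, 13)
obs 2: x=0 → posterior Gamma(10, 14)
obs 3: x=6 → posterior Gamma(16, 15)
obs 4: x=3 → posterior Gamma(19, 16)
obs 5: x=6 → posterior Gamma(25, 17)
obs 6: x=4 → posterior Gamma(29, 18)

14/9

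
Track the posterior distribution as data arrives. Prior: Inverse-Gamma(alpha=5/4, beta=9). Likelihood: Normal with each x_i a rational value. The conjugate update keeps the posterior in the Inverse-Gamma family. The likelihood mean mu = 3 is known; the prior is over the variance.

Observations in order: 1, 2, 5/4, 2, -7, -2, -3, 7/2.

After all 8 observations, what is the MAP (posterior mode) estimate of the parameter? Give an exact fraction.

3013/200

obs 1: x=1 → posterior Inverse-Gamma(7/4, 11)
obs 2: x=2 → posterior Inverse-Gamma(9/4, 23/2)
obs 3: x=5/4 → posterior Inverse-Gamma(11/4, 417/32)
obs 4: x=2 → posterior Inverse-Gamma(13/4, 433/32)
obs 5: x=-7 → posterior Inverse-Gamma(15/4, 2033/32)
obs 6: x=-2 → posterior Inverse-Gamma(17/4, 2433/32)
obs 7: x=-3 → posterior Inverse-Gamma(19/4, 3009/32)
obs 8: x=7/2 → posterior Inverse-Gamma(21/4, 3013/32)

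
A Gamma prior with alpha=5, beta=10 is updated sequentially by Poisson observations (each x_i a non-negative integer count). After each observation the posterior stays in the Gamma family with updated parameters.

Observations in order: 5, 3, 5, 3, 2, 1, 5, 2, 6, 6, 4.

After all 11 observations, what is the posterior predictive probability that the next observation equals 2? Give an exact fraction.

obs 1: x=5 → posterior Gamma(10, 11)
obs 2: x=3 → posterior Gamma(13, 12)
obs 3: x=5 → posterior Gamma(18, 13)
obs 4: x=3 → posterior Gamma(21, 14)
obs 5: x=2 → posterior Gamma(23, 15)
obs 6: x=1 → posterior Gamma(24, 16)
obs 7: x=5 → posterior Gamma(29, 17)
obs 8: x=2 → posterior Gamma(31, 18)
obs 9: x=6 → posterior Gamma(37, 19)
obs 10: x=6 → posterior Gamma(43, 20)
obs 11: x=4 → posterior Gamma(47, 21)

19657395026687332115375268660638661265967668764763784985814821081/75096789955355191011588887832390431160794093750946641671224295424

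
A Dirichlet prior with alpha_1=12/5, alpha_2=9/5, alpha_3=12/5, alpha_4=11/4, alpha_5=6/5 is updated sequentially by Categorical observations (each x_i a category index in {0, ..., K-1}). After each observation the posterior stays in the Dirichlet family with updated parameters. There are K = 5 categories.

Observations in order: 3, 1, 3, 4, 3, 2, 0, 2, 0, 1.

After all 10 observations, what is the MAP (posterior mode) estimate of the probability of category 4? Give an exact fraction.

24/311

obs 1: x=3 → posterior Dirichlet(12/5, 9/5, 12/5, 15/4, 6/5)
obs 2: x=1 → posterior Dirichlet(12/5, 14/5, 12/5, 15/4, 6/5)
obs 3: x=3 → posterior Dirichlet(12/5, 14/5, 12/5, 19/4, 6/5)
obs 4: x=4 → posterior Dirichlet(12/5, 14/5, 12/5, 19/4, 11/5)
obs 5: x=3 → posterior Dirichlet(12/5, 14/5, 12/5, 23/4, 11/5)
obs 6: x=2 → posterior Dirichlet(12/5, 14/5, 17/5, 23/4, 11/5)
obs 7: x=0 → posterior Dirichlet(17/5, 14/5, 17/5, 23/4, 11/5)
obs 8: x=2 → posterior Dirichlet(17/5, 14/5, 22/5, 23/4, 11/5)
obs 9: x=0 → posterior Dirichlet(22/5, 14/5, 22/5, 23/4, 11/5)
obs 10: x=1 → posterior Dirichlet(22/5, 19/5, 22/5, 23/4, 11/5)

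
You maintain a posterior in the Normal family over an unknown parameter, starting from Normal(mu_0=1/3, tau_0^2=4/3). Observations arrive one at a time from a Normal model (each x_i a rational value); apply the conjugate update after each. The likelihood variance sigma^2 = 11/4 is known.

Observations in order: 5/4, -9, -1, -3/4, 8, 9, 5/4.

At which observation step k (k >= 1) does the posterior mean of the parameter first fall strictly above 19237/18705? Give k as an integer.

k = 7

obs 1: x=5/4 → posterior Normal(31/49, 44/49)
obs 2: x=-9 → posterior Normal(-113/65, 44/65)
obs 3: x=-1 → posterior Normal(-43/27, 44/81)
obs 4: x=-3/4 → posterior Normal(-141/97, 44/97)
obs 5: x=8 → posterior Normal(-13/113, 44/113)
obs 6: x=9 → posterior Normal(131/129, 44/129)
obs 7: x=5/4 → posterior Normal(151/145, 44/145)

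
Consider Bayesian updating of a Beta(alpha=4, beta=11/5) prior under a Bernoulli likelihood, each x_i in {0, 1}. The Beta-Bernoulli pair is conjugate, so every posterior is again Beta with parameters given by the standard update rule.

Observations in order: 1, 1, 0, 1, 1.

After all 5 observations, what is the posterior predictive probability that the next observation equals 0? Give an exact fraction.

obs 1: x=1 → posterior Beta(5, 11/5)
obs 2: x=1 → posterior Beta(6, 11/5)
obs 3: x=0 → posterior Beta(6, 16/5)
obs 4: x=1 → posterior Beta(7, 16/5)
obs 5: x=1 → posterior Beta(8, 16/5)

2/7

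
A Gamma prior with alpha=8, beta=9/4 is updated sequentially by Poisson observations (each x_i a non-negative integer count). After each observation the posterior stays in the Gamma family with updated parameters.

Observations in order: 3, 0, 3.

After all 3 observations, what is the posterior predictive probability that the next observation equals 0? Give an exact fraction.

obs 1: x=3 → posterior Gamma(11, 13/4)
obs 2: x=0 → posterior Gamma(11, 17/4)
obs 3: x=3 → posterior Gamma(14, 21/4)

3243919932521508681/37252902984619140625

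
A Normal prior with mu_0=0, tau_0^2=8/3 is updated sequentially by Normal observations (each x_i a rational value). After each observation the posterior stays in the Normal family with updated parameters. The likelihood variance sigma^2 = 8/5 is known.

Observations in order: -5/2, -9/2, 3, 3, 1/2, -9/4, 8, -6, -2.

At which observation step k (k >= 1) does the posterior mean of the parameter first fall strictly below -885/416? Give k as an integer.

k = 2

obs 1: x=-5/2 → posterior Normal(-25/16, 1)
obs 2: x=-9/2 → posterior Normal(-35/13, 8/13)
obs 3: x=3 → posterior Normal(-10/9, 4/9)
obs 4: x=3 → posterior Normal(-5/23, 8/23)
obs 5: x=1/2 → posterior Normal(-5/56, 2/7)
obs 6: x=-9/4 → posterior Normal(-5/12, 8/33)
obs 7: x=8 → posterior Normal(105/152, 4/19)
obs 8: x=-6 → posterior Normal(-15/172, 8/43)
obs 9: x=-2 → posterior Normal(-55/192, 1/6)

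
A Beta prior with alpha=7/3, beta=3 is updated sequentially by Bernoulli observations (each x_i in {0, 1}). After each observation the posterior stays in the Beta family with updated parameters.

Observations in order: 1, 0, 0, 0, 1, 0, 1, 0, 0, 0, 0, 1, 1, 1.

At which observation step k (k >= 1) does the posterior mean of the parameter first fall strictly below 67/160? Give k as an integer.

obs 1: x=1 → posterior Beta(10/3, 3)
obs 2: x=0 → posterior Beta(10/3, 4)
obs 3: x=0 → posterior Beta(10/3, 5)
obs 4: x=0 → posterior Beta(10/3, 6)
obs 5: x=1 → posterior Beta(13/3, 6)
obs 6: x=0 → posterior Beta(13/3, 7)
obs 7: x=1 → posterior Beta(16/3, 7)
obs 8: x=0 → posterior Beta(16/3, 8)
obs 9: x=0 → posterior Beta(16/3, 9)
obs 10: x=0 → posterior Beta(16/3, 10)
obs 11: x=0 → posterior Beta(16/3, 11)
obs 12: x=1 → posterior Beta(19/3, 11)
obs 13: x=1 → posterior Beta(22/3, 11)
obs 14: x=1 → posterior Beta(25/3, 11)

k = 3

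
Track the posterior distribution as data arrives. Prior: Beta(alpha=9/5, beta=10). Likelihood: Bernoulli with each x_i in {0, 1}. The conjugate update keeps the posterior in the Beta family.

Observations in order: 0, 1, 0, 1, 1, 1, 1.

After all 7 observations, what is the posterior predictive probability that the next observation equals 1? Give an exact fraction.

17/47

obs 1: x=0 → posterior Beta(9/5, 11)
obs 2: x=1 → posterior Beta(14/5, 11)
obs 3: x=0 → posterior Beta(14/5, 12)
obs 4: x=1 → posterior Beta(19/5, 12)
obs 5: x=1 → posterior Beta(24/5, 12)
obs 6: x=1 → posterior Beta(29/5, 12)
obs 7: x=1 → posterior Beta(34/5, 12)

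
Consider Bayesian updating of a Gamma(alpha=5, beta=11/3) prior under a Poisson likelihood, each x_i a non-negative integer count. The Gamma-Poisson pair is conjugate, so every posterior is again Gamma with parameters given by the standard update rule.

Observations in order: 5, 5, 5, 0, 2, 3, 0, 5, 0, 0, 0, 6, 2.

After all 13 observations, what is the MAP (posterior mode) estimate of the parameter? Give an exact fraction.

obs 1: x=5 → posterior Gamma(10, 14/3)
obs 2: x=5 → posterior Gamma(15, 17/3)
obs 3: x=5 → posterior Gamma(20, 20/3)
obs 4: x=0 → posterior Gamma(20, 23/3)
obs 5: x=2 → posterior Gamma(22, 26/3)
obs 6: x=3 → posterior Gamma(25, 29/3)
obs 7: x=0 → posterior Gamma(25, 32/3)
obs 8: x=5 → posterior Gamma(30, 35/3)
obs 9: x=0 → posterior Gamma(30, 38/3)
obs 10: x=0 → posterior Gamma(30, 41/3)
obs 11: x=0 → posterior Gamma(30, 44/3)
obs 12: x=6 → posterior Gamma(36, 47/3)
obs 13: x=2 → posterior Gamma(38, 50/3)

111/50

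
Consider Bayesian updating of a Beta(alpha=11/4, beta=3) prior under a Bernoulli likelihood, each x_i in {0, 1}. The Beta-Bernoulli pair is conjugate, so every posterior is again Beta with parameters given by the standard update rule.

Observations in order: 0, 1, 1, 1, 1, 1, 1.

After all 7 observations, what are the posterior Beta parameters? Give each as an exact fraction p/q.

obs 1: x=0 → posterior Beta(11/4, 4)
obs 2: x=1 → posterior Beta(15/4, 4)
obs 3: x=1 → posterior Beta(19/4, 4)
obs 4: x=1 → posterior Beta(23/4, 4)
obs 5: x=1 → posterior Beta(27/4, 4)
obs 6: x=1 → posterior Beta(31/4, 4)
obs 7: x=1 → posterior Beta(35/4, 4)

alpha=35/4, beta=4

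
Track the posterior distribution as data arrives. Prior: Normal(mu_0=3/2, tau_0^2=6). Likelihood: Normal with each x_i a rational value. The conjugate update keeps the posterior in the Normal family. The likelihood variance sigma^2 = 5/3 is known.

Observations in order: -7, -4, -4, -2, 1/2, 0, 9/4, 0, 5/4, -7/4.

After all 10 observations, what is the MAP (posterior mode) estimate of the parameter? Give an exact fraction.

obs 1: x=-7 → posterior Normal(-237/46, 30/23)
obs 2: x=-4 → posterior Normal(-381/82, 30/41)
obs 3: x=-4 → posterior Normal(-525/118, 30/59)
obs 4: x=-2 → posterior Normal(-597/154, 30/77)
obs 5: x=1/2 → posterior Normal(-579/190, 6/19)
obs 6: x=0 → posterior Normal(-579/226, 30/113)
obs 7: x=9/4 → posterior Normal(-249/131, 30/131)
obs 8: x=0 → posterior Normal(-249/149, 30/149)
obs 9: x=5/4 → posterior Normal(-453/334, 30/167)
obs 10: x=-7/4 → posterior Normal(-258/185, 6/37)

-258/185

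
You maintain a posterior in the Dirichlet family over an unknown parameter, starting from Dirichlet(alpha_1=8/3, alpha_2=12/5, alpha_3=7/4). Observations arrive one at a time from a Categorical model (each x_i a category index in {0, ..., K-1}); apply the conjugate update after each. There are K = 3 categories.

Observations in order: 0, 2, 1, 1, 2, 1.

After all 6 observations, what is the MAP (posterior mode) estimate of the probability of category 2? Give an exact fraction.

obs 1: x=0 → posterior Dirichlet(11/3, 12/5, 7/4)
obs 2: x=2 → posterior Dirichlet(11/3, 12/5, 11/4)
obs 3: x=1 → posterior Dirichlet(11/3, 17/5, 11/4)
obs 4: x=1 → posterior Dirichlet(11/3, 22/5, 11/4)
obs 5: x=2 → posterior Dirichlet(11/3, 22/5, 15/4)
obs 6: x=1 → posterior Dirichlet(11/3, 27/5, 15/4)

165/589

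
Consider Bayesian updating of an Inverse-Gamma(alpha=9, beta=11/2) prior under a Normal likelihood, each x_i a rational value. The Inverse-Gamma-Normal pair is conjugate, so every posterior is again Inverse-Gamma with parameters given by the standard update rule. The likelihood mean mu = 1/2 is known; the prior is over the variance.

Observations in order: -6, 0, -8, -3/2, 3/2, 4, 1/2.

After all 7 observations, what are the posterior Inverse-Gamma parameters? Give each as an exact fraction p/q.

alpha=25/2, beta=143/2

obs 1: x=-6 → posterior Inverse-Gamma(19/2, 213/8)
obs 2: x=0 → posterior Inverse-Gamma(10, 107/4)
obs 3: x=-8 → posterior Inverse-Gamma(21/2, 503/8)
obs 4: x=-3/2 → posterior Inverse-Gamma(11, 519/8)
obs 5: x=3/2 → posterior Inverse-Gamma(23/2, 523/8)
obs 6: x=4 → posterior Inverse-Gamma(12, 143/2)
obs 7: x=1/2 → posterior Inverse-Gamma(25/2, 143/2)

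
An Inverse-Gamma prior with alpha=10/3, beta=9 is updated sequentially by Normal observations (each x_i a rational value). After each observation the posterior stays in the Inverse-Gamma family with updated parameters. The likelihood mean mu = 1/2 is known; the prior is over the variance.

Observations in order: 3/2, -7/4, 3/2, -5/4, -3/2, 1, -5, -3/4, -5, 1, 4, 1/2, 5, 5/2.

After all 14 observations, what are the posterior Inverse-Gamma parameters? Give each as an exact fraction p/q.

alpha=31/3, beta=2099/32

obs 1: x=3/2 → posterior Inverse-Gamma(23/6, 19/2)
obs 2: x=-7/4 → posterior Inverse-Gamma(13/3, 385/32)
obs 3: x=3/2 → posterior Inverse-Gamma(29/6, 401/32)
obs 4: x=-5/4 → posterior Inverse-Gamma(16/3, 225/16)
obs 5: x=-3/2 → posterior Inverse-Gamma(35/6, 257/16)
obs 6: x=1 → posterior Inverse-Gamma(19/3, 259/16)
obs 7: x=-5 → posterior Inverse-Gamma(41/6, 501/16)
obs 8: x=-3/4 → posterior Inverse-Gamma(22/3, 1027/32)
obs 9: x=-5 → posterior Inverse-Gamma(47/6, 1511/32)
obs 10: x=1 → posterior Inverse-Gamma(25/3, 1515/32)
obs 11: x=4 → posterior Inverse-Gamma(53/6, 1711/32)
obs 12: x=1/2 → posterior Inverse-Gamma(28/3, 1711/32)
obs 13: x=5 → posterior Inverse-Gamma(59/6, 2035/32)
obs 14: x=5/2 → posterior Inverse-Gamma(31/3, 2099/32)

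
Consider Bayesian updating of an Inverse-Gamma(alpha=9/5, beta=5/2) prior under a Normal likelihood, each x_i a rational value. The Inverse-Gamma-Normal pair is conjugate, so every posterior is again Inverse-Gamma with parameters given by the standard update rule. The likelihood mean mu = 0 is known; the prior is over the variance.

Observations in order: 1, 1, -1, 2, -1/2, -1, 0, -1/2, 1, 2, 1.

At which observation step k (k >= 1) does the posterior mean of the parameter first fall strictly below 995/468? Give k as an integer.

obs 1: x=1 → posterior Inverse-Gamma(23/10, 3)
obs 2: x=1 → posterior Inverse-Gamma(14/5, 7/2)
obs 3: x=-1 → posterior Inverse-Gamma(33/10, 4)
obs 4: x=2 → posterior Inverse-Gamma(19/5, 6)
obs 5: x=-1/2 → posterior Inverse-Gamma(43/10, 49/8)
obs 6: x=-1 → posterior Inverse-Gamma(24/5, 53/8)
obs 7: x=0 → posterior Inverse-Gamma(53/10, 53/8)
obs 8: x=-1/2 → posterior Inverse-Gamma(29/5, 27/4)
obs 9: x=1 → posterior Inverse-Gamma(63/10, 29/4)
obs 10: x=2 → posterior Inverse-Gamma(34/5, 37/4)
obs 11: x=1 → posterior Inverse-Gamma(73/10, 39/4)

k = 2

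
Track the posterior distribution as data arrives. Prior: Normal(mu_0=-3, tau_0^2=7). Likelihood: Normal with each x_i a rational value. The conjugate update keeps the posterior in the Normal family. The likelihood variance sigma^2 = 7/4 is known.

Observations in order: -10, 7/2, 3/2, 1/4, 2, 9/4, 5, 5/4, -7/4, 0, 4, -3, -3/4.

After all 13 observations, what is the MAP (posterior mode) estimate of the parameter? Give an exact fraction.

obs 1: x=-10 → posterior Normal(-43/5, 7/5)
obs 2: x=7/2 → posterior Normal(-29/9, 7/9)
obs 3: x=3/2 → posterior Normal(-23/13, 7/13)
obs 4: x=1/4 → posterior Normal(-22/17, 7/17)
obs 5: x=2 → posterior Normal(-2/3, 1/3)
obs 6: x=9/4 → posterior Normal(-1/5, 7/25)
obs 7: x=5 → posterior Normal(15/29, 7/29)
obs 8: x=5/4 → posterior Normal(20/33, 7/33)
obs 9: x=-7/4 → posterior Normal(13/37, 7/37)
obs 10: x=0 → posterior Normal(13/41, 7/41)
obs 11: x=4 → posterior Normal(29/45, 7/45)
obs 12: x=-3 → posterior Normal(17/49, 1/7)
obs 13: x=-3/4 → posterior Normal(14/53, 7/53)

14/53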